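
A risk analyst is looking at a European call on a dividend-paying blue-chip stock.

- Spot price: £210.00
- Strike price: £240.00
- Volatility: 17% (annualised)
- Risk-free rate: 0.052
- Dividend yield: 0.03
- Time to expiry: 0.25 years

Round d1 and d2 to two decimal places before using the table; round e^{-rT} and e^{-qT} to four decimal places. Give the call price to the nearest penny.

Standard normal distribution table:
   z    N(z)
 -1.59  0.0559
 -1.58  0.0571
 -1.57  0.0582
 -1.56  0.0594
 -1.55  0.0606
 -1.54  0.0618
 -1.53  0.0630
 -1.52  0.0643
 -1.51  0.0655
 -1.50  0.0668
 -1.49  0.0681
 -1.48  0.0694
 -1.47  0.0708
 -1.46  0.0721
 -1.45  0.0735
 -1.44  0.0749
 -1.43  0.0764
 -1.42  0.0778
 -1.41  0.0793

£0.67

σ√T = 0.17·√0.25 = 0.0850
d₁ = [ln(210/240) + (0.052 − 0.03 + 0.17²/2)·0.25] / 0.0850 = [-0.1335 + 0.0091] / 0.0850 = -1.4638 ≈ -1.46
d₂ = d₁ − σ√T = -1.4638 − 0.0850 = -1.5488 ≈ -1.55
e^(−qT) = e^(−0.03·0.25) = 0.9925;  e^(−rT) = e^(−0.052·0.25) = 0.9871
C = 210·0.9925·N(-1.46) − 240·0.9871·N(-1.55) = 210·0.9925·0.0721 − 240·0.9871·0.0606 = 15.0274 − 14.3564 = 0.6711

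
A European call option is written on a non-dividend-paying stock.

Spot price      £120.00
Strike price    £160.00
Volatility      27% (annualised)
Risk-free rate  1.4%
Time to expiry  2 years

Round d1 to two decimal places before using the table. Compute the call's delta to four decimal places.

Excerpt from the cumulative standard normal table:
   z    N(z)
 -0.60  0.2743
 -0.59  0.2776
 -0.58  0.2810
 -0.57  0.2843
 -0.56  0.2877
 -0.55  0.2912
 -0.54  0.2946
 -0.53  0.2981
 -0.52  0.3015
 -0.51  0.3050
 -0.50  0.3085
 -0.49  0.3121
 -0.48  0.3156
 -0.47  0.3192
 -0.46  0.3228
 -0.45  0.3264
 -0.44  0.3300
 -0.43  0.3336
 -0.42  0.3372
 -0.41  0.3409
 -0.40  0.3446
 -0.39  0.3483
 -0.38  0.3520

T = 2;  σ√T = 0.3818
ln(S/K) + (r + σ²/2)T = ln(120/160) + (0.014 + 0.27²/2)·2 = -0.2877 + 0.1009 = -0.1868
d₁ = -0.1868 / 0.3818 = -0.4892 ≈ -0.49
N(d₁) = N(-0.49) = 0.3121
Δ_call = N(d₁) = 0.3121

0.3121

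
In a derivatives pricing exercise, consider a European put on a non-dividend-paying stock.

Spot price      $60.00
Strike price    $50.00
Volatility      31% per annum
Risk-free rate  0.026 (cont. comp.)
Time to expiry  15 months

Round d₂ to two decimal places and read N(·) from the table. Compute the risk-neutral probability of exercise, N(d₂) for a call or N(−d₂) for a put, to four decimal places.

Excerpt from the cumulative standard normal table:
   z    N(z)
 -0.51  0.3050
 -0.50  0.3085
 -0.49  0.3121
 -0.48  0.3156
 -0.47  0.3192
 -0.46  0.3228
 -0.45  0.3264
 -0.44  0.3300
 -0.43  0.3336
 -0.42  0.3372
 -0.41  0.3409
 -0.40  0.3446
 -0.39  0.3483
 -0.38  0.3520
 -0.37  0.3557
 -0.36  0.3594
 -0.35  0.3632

σ√T = 0.31 × 1.1180 = 0.3466
d₁ = [ln(60/50) + (0.026 + 0.31²/2)·1.25] / 0.3466 = [0.1823 + 0.0926] / 0.3466 = 0.7931 ⇒ 0.79
d₂ = d₁ − σ√T = 0.7931 − 0.3466 = 0.4465 ⇒ 0.45
Risk-neutral Pr[S_T < K] = N(−d₂) = N(-0.45) = 0.3264

0.3264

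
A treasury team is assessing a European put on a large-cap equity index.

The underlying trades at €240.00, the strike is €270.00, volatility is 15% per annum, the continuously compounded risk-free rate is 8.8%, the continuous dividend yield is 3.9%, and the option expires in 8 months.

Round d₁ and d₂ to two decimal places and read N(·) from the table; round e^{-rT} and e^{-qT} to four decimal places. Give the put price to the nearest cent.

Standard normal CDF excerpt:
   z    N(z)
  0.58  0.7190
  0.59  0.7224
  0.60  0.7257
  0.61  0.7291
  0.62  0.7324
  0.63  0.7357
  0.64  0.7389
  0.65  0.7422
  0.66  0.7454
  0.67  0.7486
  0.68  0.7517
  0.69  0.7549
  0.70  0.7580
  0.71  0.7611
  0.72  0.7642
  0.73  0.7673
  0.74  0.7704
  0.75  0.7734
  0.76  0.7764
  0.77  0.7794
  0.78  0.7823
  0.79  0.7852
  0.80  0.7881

€25.65

T = 0.6667;  σ√T = 0.1225
ln(S/K) + (r − q + σ²/2)T = ln(240/270) + (0.088 − 0.039 + 0.15²/2)·0.6667 = -0.1178 + 0.0402 = -0.0776
d₁ = -0.0776 / 0.1225 = -0.6337 ≈ -0.63
d₂ = d₁ − σ√T = -0.6337 − 0.1225 = -0.7562 ≈ -0.76
exp(−qT) = exp(−0.039·0.6667) = 0.9743;  exp(−rT) = exp(−0.088·0.6667) = 0.9430
N(−d₂) = N(0.76) = 0.7764;  N(−d₁) = N(0.63) = 0.7357
P = 270·0.9430·0.7764 − 240·0.9743·0.7357 = 197.6792 − 172.0302 = 25.6490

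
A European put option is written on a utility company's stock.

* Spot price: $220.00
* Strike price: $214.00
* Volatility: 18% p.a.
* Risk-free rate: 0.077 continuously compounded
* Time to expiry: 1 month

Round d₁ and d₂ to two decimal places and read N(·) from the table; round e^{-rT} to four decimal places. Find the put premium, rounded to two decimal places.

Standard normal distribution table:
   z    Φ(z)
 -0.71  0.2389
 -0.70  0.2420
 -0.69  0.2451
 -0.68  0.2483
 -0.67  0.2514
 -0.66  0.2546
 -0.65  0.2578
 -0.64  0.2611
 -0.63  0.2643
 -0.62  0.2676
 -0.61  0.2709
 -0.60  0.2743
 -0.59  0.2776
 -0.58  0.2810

σ√T = 0.18 × 0.2887 = 0.0520
d₁ = [ln(220/214) + (0.077 + 0.18²/2)·0.08333] / 0.0520 = [0.0277 + 0.0078] / 0.0520 = 0.6816 ≈ 0.68
d₂ = d₁ − σ√T = 0.6816 − 0.0520 = 0.6297 ≈ 0.63
exp(−rT) = exp(−0.077·0.08333) = 0.9936
P = 214·0.9936·N(-0.63) − 220·N(-0.68) = 214·0.9936·0.2643 − 220·0.2483 = 56.1982 − 54.6260 = 1.5722

$1.57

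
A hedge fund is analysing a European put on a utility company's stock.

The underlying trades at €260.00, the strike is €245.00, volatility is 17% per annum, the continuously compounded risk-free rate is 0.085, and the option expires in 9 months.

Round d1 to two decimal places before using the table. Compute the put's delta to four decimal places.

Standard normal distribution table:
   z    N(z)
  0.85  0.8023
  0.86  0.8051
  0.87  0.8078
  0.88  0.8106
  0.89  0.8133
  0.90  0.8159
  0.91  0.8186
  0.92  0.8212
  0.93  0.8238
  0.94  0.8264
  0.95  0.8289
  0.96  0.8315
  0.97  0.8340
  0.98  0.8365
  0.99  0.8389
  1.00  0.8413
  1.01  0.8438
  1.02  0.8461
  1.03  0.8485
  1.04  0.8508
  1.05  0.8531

T = 0.75;  σ√T = 0.1472
d₁ = [ln(260/245) + (0.085 + ½·0.17²)·0.75] / (σ√T) = (0.0594 + 0.0746) / 0.1472 = 0.9102 which rounds to 0.91
N(d₁) = N(0.91) = 0.8186
Δ_put = N(d₁) − 1 = 0.8186 − 1 = -0.1814

-0.1814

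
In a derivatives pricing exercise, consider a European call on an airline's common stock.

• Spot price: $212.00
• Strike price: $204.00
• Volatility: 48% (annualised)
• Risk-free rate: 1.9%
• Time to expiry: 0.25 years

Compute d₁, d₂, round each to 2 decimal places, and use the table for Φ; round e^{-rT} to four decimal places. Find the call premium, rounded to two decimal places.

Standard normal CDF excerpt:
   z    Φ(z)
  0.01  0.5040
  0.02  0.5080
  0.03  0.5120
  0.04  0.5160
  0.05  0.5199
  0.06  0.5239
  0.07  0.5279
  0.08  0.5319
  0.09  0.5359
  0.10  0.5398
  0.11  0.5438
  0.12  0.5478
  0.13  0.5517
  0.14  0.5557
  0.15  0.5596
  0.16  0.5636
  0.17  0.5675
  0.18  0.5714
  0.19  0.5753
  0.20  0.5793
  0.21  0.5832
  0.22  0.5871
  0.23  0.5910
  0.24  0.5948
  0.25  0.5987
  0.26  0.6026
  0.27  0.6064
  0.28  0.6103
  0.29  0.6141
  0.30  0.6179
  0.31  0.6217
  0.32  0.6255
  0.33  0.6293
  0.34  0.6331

σ√T = 0.48 × 0.5000 = 0.2400
ln(S/K) + (r + σ²/2)T = ln(212/204) + (0.019 + 0.48²/2)·0.25 = 0.0385 + 0.0335 = 0.0720
d₁ = 0.0720 / 0.2400 = 0.3001 → 0.30
d₂ = d₁ − σ√T = 0.3001 − 0.2400 = 0.0601 → 0.06
exp(−rT) = exp(−0.019·0.25) = 0.9953
N(d₁) = N(0.30) = 0.6179;  N(d₂) = N(0.06) = 0.5239
C = 212·0.6179 − 204·0.9953·0.5239 = 130.9948 − 106.3733 = 24.6215

$24.62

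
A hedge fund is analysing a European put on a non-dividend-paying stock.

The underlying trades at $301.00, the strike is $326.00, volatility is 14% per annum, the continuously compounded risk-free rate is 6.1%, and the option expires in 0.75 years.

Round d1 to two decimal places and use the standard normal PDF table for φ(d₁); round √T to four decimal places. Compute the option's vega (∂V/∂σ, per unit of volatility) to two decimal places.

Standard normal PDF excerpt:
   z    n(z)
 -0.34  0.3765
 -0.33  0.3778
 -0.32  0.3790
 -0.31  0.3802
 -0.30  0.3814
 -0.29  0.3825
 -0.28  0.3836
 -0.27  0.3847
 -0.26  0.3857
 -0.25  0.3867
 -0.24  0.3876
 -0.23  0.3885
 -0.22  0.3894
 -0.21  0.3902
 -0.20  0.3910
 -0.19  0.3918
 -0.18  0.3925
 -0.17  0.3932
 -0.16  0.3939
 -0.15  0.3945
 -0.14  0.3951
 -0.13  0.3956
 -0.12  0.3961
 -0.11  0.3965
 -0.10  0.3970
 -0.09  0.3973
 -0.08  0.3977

101.50

σ√T = 0.14·√0.75 = 0.1212
d₁ = [ln(301/326) + (0.061 + 0.14²/2)·0.75] / 0.1212 = [-0.0798 + 0.0531] / 0.1212 = -0.2201 which rounds to -0.22
√T = √0.75 = 0.8660
φ(d₁) = φ(-0.22) = 0.3894
vega = S·φ(d₁)·√T = 301·0.3894·0.8660 = 101.5033
(Vega is the same for a European call and put with the same parameters.)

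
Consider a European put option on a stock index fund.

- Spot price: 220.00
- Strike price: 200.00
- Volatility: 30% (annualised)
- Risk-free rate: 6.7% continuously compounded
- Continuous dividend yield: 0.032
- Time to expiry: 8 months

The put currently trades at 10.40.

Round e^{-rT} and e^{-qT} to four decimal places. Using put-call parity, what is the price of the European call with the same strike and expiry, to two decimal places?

e^(−qT) = e^(−0.032·0.6667) = 0.9789;  e^(−rT) = e^(−0.067·0.6667) = 0.9563
Put-call parity: C − P = S·e^(−qT) − K·e^(−rT) = 220·0.9789 − 200·0.9563 = 215.3580 − 191.2600 = 24.0980
C = P + (C − P) = 10.40 + (24.0980) = 34.4980

34.50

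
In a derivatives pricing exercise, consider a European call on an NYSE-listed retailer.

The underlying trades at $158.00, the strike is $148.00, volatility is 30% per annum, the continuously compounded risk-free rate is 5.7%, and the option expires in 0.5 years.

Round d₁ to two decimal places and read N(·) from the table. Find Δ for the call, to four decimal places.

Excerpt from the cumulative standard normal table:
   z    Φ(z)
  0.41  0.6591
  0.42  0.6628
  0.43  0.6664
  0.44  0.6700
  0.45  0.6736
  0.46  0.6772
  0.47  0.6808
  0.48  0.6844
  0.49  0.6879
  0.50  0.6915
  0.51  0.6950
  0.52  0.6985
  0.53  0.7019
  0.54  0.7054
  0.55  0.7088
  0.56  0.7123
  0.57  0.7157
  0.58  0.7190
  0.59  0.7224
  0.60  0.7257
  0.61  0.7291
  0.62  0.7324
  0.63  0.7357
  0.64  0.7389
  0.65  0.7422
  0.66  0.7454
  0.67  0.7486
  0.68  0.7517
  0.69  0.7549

0.7088

T = 0.5;  σ√T = 0.2121
ln(S/K) + (r + σ²/2)T = ln(158/148) + (0.057 + 0.3²/2)·0.5 = 0.0654 + 0.0510 = 0.1164
d₁ = 0.1164 / 0.2121 = 0.5486 ≈ 0.55
N(d₁) = N(0.55) = 0.7088
Δ_call = N(d₁) = 0.7088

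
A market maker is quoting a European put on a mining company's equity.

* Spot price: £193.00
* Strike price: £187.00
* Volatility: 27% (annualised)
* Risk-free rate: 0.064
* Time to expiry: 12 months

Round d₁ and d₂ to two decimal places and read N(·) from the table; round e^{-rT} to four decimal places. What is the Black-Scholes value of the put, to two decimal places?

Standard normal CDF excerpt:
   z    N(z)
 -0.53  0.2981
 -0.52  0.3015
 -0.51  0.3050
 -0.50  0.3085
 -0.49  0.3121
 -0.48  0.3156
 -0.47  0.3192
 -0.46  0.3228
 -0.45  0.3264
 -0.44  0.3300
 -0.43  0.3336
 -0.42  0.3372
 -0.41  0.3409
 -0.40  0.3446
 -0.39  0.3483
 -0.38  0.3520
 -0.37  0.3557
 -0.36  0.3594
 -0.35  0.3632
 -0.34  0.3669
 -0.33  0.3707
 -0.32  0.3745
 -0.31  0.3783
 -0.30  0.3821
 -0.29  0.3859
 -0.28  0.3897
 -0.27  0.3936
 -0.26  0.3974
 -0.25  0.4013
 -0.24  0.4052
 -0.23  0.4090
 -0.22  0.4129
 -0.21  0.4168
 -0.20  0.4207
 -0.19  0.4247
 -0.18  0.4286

£12.19

T = 1;  σ√T = 0.2700
ln(S/K) + (r + σ²/2)T = ln(193/187) + (0.064 + 0.27²/2)·1 = 0.0316 + 0.1005 = 0.1320
d₁ = 0.1320 / 0.2700 = 0.4890 ⇒ 0.49
d₂ = d₁ − σ√T = 0.4890 − 0.2700 = 0.2190 ⇒ 0.22
e^(−rT) = e^(−0.064·1) = 0.9380
N(−d₂) = N(-0.22) = 0.4129;  N(−d₁) = N(-0.49) = 0.3121
P = 187·0.9380·0.4129 − 193·0.3121 = 72.4251 − 60.2353 = 12.1898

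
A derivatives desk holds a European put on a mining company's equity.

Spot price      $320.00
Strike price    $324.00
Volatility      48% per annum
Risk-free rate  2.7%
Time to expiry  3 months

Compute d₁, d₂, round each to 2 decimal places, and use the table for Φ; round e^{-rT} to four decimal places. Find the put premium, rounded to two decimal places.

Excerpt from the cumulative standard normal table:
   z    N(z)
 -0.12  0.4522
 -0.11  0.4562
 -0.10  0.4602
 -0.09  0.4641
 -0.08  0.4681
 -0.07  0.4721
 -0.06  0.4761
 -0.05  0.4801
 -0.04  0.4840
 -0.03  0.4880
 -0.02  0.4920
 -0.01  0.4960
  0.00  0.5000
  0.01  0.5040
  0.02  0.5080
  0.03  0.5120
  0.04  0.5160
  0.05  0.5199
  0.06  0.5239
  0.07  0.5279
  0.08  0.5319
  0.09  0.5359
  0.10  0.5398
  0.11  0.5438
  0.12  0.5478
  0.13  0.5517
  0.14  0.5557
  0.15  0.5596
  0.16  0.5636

$31.58

T = 0.25;  σ√T = 0.2400
ln(S/K) + (r + σ²/2)T = ln(320/324) + (0.027 + 0.48²/2)·0.25 = -0.0124 + 0.0355 = 0.0231
d₁ = 0.0231 / 0.2400 = 0.0964 ⇒ 0.10
d₂ = d₁ − σ√T = 0.0964 − 0.2400 = -0.1436 ⇒ -0.14
exp(−rT) = exp(−0.027·0.25) = 0.9933
N(−d₂) = N(0.14) = 0.5557;  N(−d₁) = N(-0.10) = 0.4602
P = 324·0.9933·0.5557 − 320·0.4602 = 178.8405 − 147.2640 = 31.5765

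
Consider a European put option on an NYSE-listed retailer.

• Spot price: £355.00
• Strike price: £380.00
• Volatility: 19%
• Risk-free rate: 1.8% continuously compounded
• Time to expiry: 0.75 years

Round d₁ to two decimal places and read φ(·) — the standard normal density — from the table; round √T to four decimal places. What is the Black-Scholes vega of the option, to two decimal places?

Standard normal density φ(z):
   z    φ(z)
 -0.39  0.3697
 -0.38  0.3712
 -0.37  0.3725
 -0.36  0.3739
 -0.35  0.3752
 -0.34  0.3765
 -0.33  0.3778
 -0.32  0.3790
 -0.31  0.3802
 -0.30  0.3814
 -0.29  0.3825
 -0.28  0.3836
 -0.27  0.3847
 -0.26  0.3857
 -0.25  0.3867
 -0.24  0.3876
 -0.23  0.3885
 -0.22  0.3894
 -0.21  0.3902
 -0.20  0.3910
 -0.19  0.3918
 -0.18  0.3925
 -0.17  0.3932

118.88

T = 0.75;  σ√T = 0.1645
ln(S/K) + (r + σ²/2)T = ln(355/380) + (0.018 + 0.19²/2)·0.75 = -0.0681 + 0.0270 = -0.0410
d₁ = -0.0410 / 0.1645 = -0.2493 which rounds to -0.25
√T = √0.75 = 0.8660
φ(d₁) = φ(-0.25) = 0.3867
vega = S·φ(d₁)·√T = 355·0.3867·0.8660 = 118.8832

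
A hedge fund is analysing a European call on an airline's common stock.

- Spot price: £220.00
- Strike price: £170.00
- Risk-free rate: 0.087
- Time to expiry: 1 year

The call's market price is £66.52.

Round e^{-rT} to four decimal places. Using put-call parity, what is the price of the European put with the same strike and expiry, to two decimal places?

£2.36

exp(−rT) = exp(−0.087·1) = 0.9167
Put-call parity: C − P = S − K·e^(−rT) = 220 − 170·0.9167 = 220 − 155.8390 = 64.1610
P = C − (C − P) = 66.52 − (64.1610) = 2.3590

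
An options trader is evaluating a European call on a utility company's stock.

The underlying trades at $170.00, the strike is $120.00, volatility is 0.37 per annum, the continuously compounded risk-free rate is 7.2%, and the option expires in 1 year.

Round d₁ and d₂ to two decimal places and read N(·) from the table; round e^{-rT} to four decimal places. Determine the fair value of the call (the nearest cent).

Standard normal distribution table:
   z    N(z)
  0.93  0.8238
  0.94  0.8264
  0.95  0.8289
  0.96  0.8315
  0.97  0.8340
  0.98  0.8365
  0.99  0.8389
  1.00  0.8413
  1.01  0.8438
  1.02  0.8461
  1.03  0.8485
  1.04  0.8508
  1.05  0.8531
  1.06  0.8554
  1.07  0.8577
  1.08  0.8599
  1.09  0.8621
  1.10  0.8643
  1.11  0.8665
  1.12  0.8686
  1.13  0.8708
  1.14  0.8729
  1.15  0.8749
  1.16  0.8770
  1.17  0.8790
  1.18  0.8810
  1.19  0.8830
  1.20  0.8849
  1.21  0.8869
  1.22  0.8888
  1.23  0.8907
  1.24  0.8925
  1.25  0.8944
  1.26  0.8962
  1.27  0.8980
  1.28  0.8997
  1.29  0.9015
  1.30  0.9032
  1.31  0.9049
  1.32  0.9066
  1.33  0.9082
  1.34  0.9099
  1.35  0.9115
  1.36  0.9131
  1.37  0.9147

$61.57

T = 1;  σ√T = 0.3700
d₁ = [ln(170/120) + (0.072 + ½·0.37²)·1] / (σ√T) = (0.3483 + 0.1404) / 0.3700 = 1.3210 which rounds to 1.32
d₂ = 1.3210 − 0.3700 = 0.9510 which rounds to 0.95
exp(−rT) = exp(−0.072·1) = 0.9305
N(d₁) = N(1.32) = 0.9066;  N(d₂) = N(0.95) = 0.8289
C = 170·0.9066 − 120·0.9305·0.8289 = 154.1220 − 92.5550 = 61.5670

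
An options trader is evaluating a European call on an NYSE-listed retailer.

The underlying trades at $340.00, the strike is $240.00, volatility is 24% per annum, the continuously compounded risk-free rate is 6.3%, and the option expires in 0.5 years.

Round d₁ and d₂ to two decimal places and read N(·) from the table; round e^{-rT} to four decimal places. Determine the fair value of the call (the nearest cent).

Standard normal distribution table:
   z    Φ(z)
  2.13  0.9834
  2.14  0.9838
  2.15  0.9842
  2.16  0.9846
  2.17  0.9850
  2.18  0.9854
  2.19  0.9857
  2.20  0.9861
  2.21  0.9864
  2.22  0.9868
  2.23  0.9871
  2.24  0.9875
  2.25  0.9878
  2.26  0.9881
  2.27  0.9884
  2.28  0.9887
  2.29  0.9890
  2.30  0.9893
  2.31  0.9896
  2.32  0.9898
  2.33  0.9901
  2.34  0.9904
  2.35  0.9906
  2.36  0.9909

T = 0.5;  σ√T = 0.1697
d₁ = [ln(340/240) + (0.063 + 0.24²/2)·0.5] / 0.1697 = [0.3483 + 0.0459] / 0.1697 = 2.3229 ⇒ 2.32
d₂ = d₁ − σ√T = 2.3229 − 0.1697 = 2.1532 ⇒ 2.15
exp(−rT) = exp(−0.063·0.5) = 0.9690
N(d₁) = N(2.32) = 0.9898;  N(d₂) = N(2.15) = 0.9842
C = 340·0.9898 − 240·0.9690·0.9842 = 336.5320 − 228.8856 = 107.6464

$107.65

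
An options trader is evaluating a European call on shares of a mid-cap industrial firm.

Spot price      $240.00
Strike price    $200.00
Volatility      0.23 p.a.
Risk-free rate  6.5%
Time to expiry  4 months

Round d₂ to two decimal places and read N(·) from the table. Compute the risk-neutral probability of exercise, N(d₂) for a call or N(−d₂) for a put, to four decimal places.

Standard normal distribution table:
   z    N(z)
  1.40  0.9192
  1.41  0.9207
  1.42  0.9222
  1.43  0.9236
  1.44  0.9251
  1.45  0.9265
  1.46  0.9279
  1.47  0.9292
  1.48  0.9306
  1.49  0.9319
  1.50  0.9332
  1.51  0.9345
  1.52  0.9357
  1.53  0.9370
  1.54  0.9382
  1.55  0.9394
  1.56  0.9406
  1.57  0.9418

0.9292

σ√T = 0.23·√0.3333 = 0.1328
d₁ = [ln(240/200) + (0.065 + ½·0.23²)·0.3333] / (σ√T) = (0.1823 + 0.0305) / 0.1328 = 1.6026 ⇒ 1.60
d₂ = 1.6026 − 0.1328 = 1.4698 ⇒ 1.47
Pr(exercise) under Q = N(d₂) = 0.9292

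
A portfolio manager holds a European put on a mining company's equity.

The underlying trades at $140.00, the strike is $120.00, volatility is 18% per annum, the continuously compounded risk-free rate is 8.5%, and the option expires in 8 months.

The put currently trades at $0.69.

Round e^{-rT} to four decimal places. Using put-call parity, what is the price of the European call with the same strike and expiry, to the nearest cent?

exp(−rT) = exp(−0.085·0.6667) = 0.9449
Put-call parity: C − P = S − K·e^(−rT) = 140 − 120·0.9449 = 140 − 113.3880 = 26.6120
C = P + (C − P) = 0.69 + (26.6120) = 27.3020

$27.30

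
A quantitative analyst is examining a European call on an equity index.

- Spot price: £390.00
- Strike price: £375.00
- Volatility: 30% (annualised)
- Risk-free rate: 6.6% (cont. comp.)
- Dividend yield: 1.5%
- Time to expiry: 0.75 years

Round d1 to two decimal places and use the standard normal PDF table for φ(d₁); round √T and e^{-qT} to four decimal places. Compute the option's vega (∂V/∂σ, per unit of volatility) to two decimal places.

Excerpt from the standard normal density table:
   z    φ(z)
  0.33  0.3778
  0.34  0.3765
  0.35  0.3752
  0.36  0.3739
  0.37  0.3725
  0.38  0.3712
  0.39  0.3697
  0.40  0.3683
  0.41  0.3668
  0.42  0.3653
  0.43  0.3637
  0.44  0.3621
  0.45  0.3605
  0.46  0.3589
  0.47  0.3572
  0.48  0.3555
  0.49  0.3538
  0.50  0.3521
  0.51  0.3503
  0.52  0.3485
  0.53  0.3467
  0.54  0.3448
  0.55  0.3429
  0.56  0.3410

σ√T = 0.3 × 0.8660 = 0.2598
d₁ = [ln(390/375) + (0.066 − 0.015 + ½·0.3²)·0.75] / (σ√T) = (0.0392 + 0.0720) / 0.2598 = 0.4281 → 0.43
√T = √0.75 = 0.8660
φ(d₁) = φ(0.43) = 0.3637
e^(−qT) = e^(−0.015·0.75) = 0.9888
vega = S·e^(−qT)·φ(d₁)·√T = 390·0.9888·0.3637·0.8660 = 121.4603
(The put has the same vega.)

121.46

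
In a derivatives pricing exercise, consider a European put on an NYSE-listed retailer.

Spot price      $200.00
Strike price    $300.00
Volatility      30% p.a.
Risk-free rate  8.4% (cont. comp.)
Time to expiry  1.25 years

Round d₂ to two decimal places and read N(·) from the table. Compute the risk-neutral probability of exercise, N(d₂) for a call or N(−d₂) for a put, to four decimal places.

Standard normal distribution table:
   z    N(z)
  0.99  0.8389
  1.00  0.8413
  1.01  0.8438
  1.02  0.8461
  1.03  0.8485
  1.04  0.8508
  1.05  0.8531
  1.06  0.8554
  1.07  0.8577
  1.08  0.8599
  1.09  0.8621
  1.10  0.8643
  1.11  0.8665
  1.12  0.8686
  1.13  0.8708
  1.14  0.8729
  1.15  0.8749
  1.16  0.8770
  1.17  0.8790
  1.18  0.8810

σ√T = 0.3 × 1.1180 = 0.3354
d₁ = [ln(200/300) + (0.084 + 0.3²/2)·1.25] / 0.3354 = [-0.4055 + 0.1613] / 0.3354 = -0.7281 → -0.73
d₂ = d₁ − σ√T = -0.7281 − 0.3354 = -1.0635 → -1.06
Risk-neutral Pr[S_T < K] = N(−d₂) = N(1.06) = 0.8554

0.8554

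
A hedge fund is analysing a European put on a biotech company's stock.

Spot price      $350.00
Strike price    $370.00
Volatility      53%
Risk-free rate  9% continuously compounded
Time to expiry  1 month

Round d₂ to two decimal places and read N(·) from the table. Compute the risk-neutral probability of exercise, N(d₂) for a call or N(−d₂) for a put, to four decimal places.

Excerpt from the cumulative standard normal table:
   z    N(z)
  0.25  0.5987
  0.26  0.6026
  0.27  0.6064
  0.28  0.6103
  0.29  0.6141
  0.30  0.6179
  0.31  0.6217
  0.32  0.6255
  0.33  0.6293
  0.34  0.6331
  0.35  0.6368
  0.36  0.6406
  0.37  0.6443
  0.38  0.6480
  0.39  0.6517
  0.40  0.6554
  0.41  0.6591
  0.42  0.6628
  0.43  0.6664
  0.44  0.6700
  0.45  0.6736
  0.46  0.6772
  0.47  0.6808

0.6517

σ√T = 0.53 × 0.2887 = 0.1530
d₁ = [ln(350/370) + (0.09 + 0.53²/2)·0.08333] / 0.1530 = [-0.0556 + 0.0192] / 0.1530 = -0.2377 ≈ -0.24
d₂ = d₁ − σ√T = -0.2377 − 0.1530 = -0.3907 ≈ -0.39
Risk-neutral Pr[S_T < K] = N(−d₂) = N(0.39) = 0.6517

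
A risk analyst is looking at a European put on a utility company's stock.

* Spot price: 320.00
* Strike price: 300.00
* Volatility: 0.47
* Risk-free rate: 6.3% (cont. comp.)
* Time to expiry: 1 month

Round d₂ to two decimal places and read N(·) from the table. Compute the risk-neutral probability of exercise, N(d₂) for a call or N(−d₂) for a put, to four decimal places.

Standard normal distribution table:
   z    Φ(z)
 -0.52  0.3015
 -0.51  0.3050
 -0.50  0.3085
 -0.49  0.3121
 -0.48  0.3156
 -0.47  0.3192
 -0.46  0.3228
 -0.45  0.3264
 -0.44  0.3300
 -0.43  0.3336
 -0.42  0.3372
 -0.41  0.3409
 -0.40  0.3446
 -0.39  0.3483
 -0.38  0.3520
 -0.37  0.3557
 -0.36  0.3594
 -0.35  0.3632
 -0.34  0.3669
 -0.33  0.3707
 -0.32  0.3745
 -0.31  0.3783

0.3264

σ√T = 0.47 × 0.2887 = 0.1357
d₁ = [ln(320/300) + (0.063 + 0.47²/2)·0.08333] / 0.1357 = [0.0645 + 0.0145] / 0.1357 = 0.5822 which rounds to 0.58
d₂ = d₁ − σ√T = 0.5822 − 0.1357 = 0.4465 which rounds to 0.45
Risk-neutral Pr[S_T < K] = N(−d₂) = N(-0.45) = 0.3264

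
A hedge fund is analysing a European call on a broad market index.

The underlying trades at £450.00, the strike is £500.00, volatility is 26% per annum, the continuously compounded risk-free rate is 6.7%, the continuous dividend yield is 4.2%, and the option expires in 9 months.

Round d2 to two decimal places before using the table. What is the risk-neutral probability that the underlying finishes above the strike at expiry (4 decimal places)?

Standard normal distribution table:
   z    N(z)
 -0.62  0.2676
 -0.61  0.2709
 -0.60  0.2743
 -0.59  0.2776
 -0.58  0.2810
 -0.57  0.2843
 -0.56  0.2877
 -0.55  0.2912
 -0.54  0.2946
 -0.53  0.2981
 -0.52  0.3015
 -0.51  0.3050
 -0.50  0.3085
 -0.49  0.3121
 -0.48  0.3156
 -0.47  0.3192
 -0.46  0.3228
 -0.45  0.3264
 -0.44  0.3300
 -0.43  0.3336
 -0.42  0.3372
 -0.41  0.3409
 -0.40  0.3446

0.3085

T = 0.75;  σ√T = 0.2252
d₁ = [ln(450/500) + (0.067 − 0.042 + ½·0.26²)·0.75] / (σ√T) = (-0.1054 + 0.0441) / 0.2252 = -0.2721 ≈ -0.27
d₂ = -0.2721 − 0.2252 = -0.4972 ≈ -0.50
Risk-neutral Pr[S_T > K] = N(d₂) = N(-0.50) = 0.3085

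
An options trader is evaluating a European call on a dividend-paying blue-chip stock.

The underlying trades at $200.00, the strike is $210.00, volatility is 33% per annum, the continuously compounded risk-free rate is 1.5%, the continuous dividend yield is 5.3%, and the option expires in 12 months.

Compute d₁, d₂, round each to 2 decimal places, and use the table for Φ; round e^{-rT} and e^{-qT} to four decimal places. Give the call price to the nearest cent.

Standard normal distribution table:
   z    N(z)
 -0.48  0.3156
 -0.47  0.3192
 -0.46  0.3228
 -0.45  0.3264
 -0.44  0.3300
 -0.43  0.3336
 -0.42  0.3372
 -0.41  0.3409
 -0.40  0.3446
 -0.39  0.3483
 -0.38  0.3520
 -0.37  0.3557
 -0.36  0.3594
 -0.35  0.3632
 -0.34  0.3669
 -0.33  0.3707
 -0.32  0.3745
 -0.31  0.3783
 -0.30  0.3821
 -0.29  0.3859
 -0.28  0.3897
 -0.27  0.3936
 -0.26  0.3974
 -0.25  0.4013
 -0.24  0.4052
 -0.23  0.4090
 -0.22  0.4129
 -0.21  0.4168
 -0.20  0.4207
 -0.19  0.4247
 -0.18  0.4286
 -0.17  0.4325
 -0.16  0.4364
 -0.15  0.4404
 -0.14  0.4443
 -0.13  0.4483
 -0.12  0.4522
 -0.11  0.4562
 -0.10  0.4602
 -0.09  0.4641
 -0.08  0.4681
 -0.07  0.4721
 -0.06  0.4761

σ√T = 0.33 × 1.0000 = 0.3300
d₁ = [ln(200/210) + (0.015 − 0.053 + 0.33²/2)·1] / 0.3300 = [-0.0488 + 0.0165] / 0.3300 = -0.0980 ⇒ -0.10
d₂ = d₁ − σ√T = -0.0980 − 0.3300 = -0.4280 ⇒ -0.43
exp(−qT) = exp(−0.053·1) = 0.9484;  exp(−rT) = exp(−0.015·1) = 0.9851
N(d₁) = N(-0.10) = 0.4602;  N(d₂) = N(-0.43) = 0.3336
C = 200·0.9484·0.4602 − 210·0.9851·0.3336 = 87.2907 − 69.0122 = 18.2786

$18.28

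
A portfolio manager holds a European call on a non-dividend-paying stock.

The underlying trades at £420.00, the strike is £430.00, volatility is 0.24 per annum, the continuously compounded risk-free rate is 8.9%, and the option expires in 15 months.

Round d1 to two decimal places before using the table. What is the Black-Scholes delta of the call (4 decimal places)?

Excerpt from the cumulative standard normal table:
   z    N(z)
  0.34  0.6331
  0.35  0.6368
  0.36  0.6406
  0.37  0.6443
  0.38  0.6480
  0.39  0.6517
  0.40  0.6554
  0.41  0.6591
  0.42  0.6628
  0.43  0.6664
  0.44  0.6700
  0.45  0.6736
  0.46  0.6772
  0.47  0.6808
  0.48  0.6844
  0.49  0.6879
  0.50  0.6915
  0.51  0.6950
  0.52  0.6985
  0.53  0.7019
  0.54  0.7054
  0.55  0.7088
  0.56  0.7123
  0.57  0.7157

0.6772

σ√T = 0.24·√1.25 = 0.2683
d₁ = [ln(420/430) + (0.089 + 0.24²/2)·1.25] / 0.2683 = [-0.0235 + 0.1472] / 0.2683 = 0.4611 which rounds to 0.46
N(d₁) = N(0.46) = 0.6772
Δ_call = N(d₁) = 0.6772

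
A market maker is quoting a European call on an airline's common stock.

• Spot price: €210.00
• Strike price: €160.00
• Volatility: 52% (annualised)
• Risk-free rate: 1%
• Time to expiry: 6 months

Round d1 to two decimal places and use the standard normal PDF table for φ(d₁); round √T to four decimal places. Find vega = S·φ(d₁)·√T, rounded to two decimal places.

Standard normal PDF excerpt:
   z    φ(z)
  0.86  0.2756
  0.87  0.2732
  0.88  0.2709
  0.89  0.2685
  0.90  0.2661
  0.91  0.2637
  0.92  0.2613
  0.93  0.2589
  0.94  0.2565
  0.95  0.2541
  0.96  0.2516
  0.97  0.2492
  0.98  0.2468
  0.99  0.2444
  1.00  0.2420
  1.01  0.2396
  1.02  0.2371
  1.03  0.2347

σ√T = 0.52·√0.5 = 0.3677
ln(S/K) + (r + σ²/2)T = ln(210/160) + (0.01 + 0.52²/2)·0.5 = 0.2719 + 0.0726 = 0.3445
d₁ = 0.3445 / 0.3677 = 0.9370 ⇒ 0.94
√T = √0.5 = 0.7071
φ(d₁) = φ(0.94) = 0.2565
vega = S·φ(d₁)·√T = 210·0.2565·0.7071 = 38.0879

38.09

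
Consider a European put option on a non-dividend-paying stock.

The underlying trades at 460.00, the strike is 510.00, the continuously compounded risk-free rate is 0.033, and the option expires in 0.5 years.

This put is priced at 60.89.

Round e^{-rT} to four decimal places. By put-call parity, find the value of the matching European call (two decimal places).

19.25

e^(−rT) = e^(−0.033·0.5) = 0.9836
Put-call parity: C − P = S − K·e^(−rT) = 460 − 510·0.9836 = 460 − 501.6360 = -41.6360
C = P + (C − P) = 60.89 + (-41.6360) = 19.2540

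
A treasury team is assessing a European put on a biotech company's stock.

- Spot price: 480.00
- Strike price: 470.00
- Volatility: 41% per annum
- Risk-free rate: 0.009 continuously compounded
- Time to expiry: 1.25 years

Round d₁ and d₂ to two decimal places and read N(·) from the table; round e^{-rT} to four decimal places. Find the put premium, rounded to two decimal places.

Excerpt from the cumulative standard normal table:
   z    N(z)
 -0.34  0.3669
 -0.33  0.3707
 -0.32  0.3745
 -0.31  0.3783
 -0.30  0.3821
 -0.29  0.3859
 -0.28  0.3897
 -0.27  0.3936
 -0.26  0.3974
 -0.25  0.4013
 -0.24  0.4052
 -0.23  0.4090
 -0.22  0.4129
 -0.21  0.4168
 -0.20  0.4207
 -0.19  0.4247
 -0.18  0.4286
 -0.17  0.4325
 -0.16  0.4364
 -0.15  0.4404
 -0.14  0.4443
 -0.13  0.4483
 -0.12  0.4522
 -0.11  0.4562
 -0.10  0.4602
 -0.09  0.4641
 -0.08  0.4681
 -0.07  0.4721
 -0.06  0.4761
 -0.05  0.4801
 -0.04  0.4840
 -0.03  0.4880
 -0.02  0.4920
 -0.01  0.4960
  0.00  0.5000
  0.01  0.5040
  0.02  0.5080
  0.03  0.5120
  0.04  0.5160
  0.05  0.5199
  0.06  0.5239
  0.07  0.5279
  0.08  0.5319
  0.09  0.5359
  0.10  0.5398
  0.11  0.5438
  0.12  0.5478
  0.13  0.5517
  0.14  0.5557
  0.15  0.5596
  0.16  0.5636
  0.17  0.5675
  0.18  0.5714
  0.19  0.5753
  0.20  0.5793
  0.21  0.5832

σ√T = 0.41·√1.25 = 0.4584
d₁ = [ln(480/470) + (0.009 + ½·0.41²)·1.25] / (σ√T) = (0.0211 + 0.1163) / 0.4584 = 0.2997 ⇒ 0.30
d₂ = 0.2997 − 0.4584 = -0.1587 ⇒ -0.16
exp(−rT) = exp(−0.009·1.25) = 0.9888
N(−d₂) = N(0.16) = 0.5636;  N(−d₁) = N(-0.30) = 0.3821
P = 470·0.9888·0.5636 − 480·0.3821 = 261.9252 − 183.4080 = 78.5172

78.52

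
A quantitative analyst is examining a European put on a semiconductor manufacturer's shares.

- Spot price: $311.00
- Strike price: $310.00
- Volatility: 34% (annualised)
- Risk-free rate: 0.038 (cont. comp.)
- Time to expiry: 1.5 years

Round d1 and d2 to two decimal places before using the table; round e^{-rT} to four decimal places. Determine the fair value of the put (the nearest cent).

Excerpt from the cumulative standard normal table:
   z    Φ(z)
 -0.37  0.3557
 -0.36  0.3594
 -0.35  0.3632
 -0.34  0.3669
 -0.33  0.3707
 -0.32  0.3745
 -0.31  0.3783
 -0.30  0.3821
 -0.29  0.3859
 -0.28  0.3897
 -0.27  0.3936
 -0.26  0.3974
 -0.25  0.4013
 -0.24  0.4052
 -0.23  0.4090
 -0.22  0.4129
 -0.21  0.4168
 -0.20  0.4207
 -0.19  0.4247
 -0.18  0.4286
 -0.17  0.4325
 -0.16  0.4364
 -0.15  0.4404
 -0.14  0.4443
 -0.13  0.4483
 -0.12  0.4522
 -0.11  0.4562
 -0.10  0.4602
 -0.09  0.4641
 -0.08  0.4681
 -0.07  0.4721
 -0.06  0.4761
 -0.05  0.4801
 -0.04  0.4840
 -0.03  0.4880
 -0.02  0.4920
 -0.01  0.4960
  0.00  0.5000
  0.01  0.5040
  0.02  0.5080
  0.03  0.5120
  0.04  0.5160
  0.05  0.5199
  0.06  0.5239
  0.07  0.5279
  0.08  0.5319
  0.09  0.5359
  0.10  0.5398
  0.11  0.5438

$40.46

T = 1.5;  σ√T = 0.4164
d₁ = [ln(311/310) + (0.038 + 0.34²/2)·1.5] / 0.4164 = [0.0032 + 0.1437] / 0.4164 = 0.3528 ≈ 0.35
d₂ = d₁ − σ√T = 0.3528 − 0.4164 = -0.0636 ≈ -0.06
e^(−rT) = e^(−0.038·1.5) = 0.9446
N(−d₂) = N(0.06) = 0.5239;  N(−d₁) = N(-0.35) = 0.3632
P = 310·0.9446·0.5239 − 311·0.3632 = 153.4115 − 112.9552 = 40.4563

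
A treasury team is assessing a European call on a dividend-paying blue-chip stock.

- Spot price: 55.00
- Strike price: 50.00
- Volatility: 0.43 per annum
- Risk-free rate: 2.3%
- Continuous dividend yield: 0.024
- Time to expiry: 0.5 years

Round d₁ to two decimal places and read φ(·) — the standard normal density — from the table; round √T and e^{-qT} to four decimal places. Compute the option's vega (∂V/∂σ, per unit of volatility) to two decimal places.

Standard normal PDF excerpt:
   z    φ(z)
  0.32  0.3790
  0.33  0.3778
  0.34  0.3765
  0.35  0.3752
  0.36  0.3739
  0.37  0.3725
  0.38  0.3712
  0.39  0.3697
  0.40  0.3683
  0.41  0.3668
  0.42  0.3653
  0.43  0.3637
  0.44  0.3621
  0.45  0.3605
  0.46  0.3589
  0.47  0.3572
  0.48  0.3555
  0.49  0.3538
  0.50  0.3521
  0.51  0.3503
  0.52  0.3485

13.79

σ√T = 0.43·√0.5 = 0.3041
d₁ = [ln(55/50) + (0.023 − 0.024 + 0.43²/2)·0.5] / 0.3041 = [0.0953 + 0.0457] / 0.3041 = 0.4638 ⇒ 0.46
√T = √0.5 = 0.7071
φ(d₁) = φ(0.46) = 0.3589
e^(−qT) = e^(−0.024·0.5) = 0.9881
vega = S·e^(−qT)·φ(d₁)·√T = 55·0.9881·0.3589·0.7071 = 13.7917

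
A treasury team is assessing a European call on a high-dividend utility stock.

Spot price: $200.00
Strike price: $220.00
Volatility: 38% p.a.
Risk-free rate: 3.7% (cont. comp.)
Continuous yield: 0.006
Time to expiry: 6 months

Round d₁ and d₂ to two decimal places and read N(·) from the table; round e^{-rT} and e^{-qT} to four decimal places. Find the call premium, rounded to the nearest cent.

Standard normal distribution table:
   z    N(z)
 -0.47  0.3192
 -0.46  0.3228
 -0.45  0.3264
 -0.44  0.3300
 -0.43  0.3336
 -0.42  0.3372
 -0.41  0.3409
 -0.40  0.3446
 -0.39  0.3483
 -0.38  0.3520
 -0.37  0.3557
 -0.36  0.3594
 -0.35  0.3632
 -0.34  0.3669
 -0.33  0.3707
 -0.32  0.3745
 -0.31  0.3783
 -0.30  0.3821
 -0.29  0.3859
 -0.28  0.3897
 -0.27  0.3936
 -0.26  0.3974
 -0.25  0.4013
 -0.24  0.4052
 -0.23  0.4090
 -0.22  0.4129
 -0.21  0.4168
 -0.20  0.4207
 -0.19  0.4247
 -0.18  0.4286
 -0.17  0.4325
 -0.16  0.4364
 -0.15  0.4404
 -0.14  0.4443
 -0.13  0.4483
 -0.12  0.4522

$14.97

σ√T = 0.38·√0.5 = 0.2687
d₁ = [ln(200/220) + (0.037 − 0.006 + 0.38²/2)·0.5] / 0.2687 = [-0.0953 + 0.0516] / 0.2687 = -0.1627 ≈ -0.16
d₂ = d₁ − σ√T = -0.1627 − 0.2687 = -0.4314 ≈ -0.43
exp(−qT) = exp(−0.006·0.5) = 0.9970;  exp(−rT) = exp(−0.037·0.5) = 0.9817
N(d₁) = N(-0.16) = 0.4364;  N(d₂) = N(-0.43) = 0.3336
C = 200·0.9970·0.4364 − 220·0.9817·0.3336 = 87.0182 − 72.0489 = 14.9692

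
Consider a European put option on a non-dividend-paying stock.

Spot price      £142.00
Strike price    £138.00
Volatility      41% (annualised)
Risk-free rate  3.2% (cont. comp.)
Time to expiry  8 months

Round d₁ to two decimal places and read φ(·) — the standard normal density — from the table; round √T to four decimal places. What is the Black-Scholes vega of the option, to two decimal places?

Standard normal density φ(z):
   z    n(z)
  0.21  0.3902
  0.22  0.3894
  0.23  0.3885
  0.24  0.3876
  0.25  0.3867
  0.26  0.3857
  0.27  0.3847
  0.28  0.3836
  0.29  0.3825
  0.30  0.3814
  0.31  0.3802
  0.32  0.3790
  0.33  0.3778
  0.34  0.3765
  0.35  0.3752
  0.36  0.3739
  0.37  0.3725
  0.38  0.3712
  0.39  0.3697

T = 0.6667;  σ√T = 0.3348
d₁ = [ln(142/138) + (0.032 + ½·0.41²)·0.6667] / (σ√T) = (0.0286 + 0.0774) / 0.3348 = 0.3165 which rounds to 0.32
√T = √0.6667 = 0.8165
φ(d₁) = φ(0.32) = 0.3790
vega = S·φ(d₁)·√T = 142·0.3790·0.8165 = 43.9424
(Vega is the same for a European call and put with the same parameters.)

43.94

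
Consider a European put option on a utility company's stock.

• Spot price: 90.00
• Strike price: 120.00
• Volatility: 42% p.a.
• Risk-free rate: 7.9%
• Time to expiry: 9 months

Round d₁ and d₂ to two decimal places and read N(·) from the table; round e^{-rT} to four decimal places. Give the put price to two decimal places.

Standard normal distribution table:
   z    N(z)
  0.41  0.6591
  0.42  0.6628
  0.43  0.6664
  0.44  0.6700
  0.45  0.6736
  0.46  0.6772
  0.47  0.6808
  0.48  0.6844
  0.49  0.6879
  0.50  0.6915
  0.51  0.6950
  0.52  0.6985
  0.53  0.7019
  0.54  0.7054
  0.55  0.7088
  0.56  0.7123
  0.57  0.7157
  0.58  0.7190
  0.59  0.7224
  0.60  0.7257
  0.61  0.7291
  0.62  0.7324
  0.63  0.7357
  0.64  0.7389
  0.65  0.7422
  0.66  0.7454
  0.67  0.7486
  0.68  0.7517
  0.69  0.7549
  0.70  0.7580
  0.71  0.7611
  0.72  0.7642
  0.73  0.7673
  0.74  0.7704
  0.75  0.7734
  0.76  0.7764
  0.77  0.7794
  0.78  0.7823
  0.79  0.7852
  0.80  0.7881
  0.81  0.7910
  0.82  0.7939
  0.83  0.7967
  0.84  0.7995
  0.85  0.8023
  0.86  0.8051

σ√T = 0.42·√0.75 = 0.3637
d₁ = [ln(90/120) + (0.079 + 0.42²/2)·0.75] / 0.3637 = [-0.2877 + 0.1254] / 0.3637 = -0.4462 → -0.45
d₂ = d₁ − σ√T = -0.4462 − 0.3637 = -0.8099 → -0.81
e^(−rT) = e^(−0.079·0.75) = 0.9425
N(−d₂) = N(0.81) = 0.7910;  N(−d₁) = N(0.45) = 0.6736
P = 120·0.9425·0.7910 − 90·0.6736 = 89.4621 − 60.6240 = 28.8381

28.84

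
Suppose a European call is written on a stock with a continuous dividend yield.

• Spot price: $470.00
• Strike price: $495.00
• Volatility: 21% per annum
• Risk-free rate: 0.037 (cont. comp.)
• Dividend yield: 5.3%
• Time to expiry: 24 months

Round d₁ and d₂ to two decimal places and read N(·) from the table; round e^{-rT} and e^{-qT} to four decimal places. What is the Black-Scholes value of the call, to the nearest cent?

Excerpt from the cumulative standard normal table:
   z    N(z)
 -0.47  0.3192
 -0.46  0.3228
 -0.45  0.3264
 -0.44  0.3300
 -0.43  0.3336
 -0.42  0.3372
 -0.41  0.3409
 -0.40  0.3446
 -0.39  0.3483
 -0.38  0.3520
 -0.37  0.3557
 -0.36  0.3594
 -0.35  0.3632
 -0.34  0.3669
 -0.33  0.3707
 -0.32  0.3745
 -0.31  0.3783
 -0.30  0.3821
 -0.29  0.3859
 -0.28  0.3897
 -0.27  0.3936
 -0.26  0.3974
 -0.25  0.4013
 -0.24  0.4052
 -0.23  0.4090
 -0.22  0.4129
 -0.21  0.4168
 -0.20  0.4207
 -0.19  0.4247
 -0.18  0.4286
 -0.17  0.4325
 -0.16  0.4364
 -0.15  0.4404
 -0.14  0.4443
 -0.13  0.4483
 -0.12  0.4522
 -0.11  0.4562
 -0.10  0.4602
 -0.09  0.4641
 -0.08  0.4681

$36.15

σ√T = 0.21·√2 = 0.2970
d₁ = [ln(470/495) + (0.037 − 0.053 + 0.21²/2)·2] / 0.2970 = [-0.0518 + 0.0121] / 0.2970 = -0.1338 ≈ -0.13
d₂ = d₁ − σ√T = -0.1338 − 0.2970 = -0.4307 ≈ -0.43
e^(−qT) = e^(−0.053·2) = 0.8994;  e^(−rT) = e^(−0.037·2) = 0.9287
N(d₁) = N(-0.13) = 0.4483;  N(d₂) = N(-0.43) = 0.3336
C = 470·0.8994·0.4483 − 495·0.9287·0.3336 = 189.5045 − 153.3581 = 36.1464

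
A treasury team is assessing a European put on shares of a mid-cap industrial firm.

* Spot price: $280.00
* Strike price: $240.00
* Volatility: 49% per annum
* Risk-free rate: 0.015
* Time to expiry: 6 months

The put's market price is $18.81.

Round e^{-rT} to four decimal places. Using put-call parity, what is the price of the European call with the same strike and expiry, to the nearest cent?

$60.61

exp(−rT) = exp(−0.015·0.5) = 0.9925
Put-call parity: C − P = S − K·e^(−rT) = 280 − 240·0.9925 = 280 − 238.2000 = 41.8000
C = P + (C − P) = 18.81 + (41.8000) = 60.6100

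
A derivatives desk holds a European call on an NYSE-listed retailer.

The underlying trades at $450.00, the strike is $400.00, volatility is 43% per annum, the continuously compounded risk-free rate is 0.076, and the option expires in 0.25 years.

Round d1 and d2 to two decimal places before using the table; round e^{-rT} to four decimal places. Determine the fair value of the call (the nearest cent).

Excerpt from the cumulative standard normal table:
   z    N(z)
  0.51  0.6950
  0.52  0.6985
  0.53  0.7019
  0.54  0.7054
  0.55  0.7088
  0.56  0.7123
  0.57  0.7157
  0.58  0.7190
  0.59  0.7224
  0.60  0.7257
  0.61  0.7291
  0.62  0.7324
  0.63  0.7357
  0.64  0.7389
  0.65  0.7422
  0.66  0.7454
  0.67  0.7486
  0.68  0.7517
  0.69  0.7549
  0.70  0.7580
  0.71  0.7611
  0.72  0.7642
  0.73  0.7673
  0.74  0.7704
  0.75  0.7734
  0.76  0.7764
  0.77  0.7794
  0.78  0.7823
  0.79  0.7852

σ√T = 0.43·√0.25 = 0.2150
d₁ = [ln(450/400) + (0.076 + ½·0.43²)·0.25] / (σ√T) = (0.1178 + 0.0421) / 0.2150 = 0.7437 ⇒ 0.74
d₂ = 0.7437 − 0.2150 = 0.5287 ⇒ 0.53
e^(−rT) = e^(−0.076·0.25) = 0.9812
C = 450·N(0.74) − 400·0.9812·N(0.53) = 450·0.7704 − 400·0.9812·0.7019 = 346.6800 − 275.4817 = 71.1983

$71.20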